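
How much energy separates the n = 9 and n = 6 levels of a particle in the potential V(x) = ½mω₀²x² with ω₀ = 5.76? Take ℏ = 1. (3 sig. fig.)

E_n = ℏω₀(n + ½), so ΔE = (9 − 6) ℏω₀ = 3 × 5.76 = 17.28.

ΔE = 17.3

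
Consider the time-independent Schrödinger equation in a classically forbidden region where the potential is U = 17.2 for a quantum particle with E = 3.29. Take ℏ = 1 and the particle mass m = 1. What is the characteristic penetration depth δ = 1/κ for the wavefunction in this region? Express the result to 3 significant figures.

δ = 0.190

Since E < U the TISE in this region is ψ'' = κ²ψ with κ = √(2m(U − E))/ℏ.
κ = √(2 × 1 × 13.91) = 5.274. The penetration depth is δ = 1/κ = 0.190.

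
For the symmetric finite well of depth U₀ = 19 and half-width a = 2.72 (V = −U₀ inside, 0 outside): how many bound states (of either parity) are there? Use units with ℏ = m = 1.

The dimensionless depth is z₀ = a√(2mU₀)/ℏ = 2.72 × √(38.00) = 16.77.
A new bound state (alternating even/odd) appears each time z₀ passes a multiple of π/2, so N = ⌊2z₀/π⌋ + 1 = ⌊10.67⌋ + 1 = 11.

N = 11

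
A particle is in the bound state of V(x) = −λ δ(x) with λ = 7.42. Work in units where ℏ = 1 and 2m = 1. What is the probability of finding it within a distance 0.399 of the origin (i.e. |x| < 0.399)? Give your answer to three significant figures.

P = 0.948

The normalised bound state is ψ = √κ e^{−κ|x|} with κ = mλ/ℏ² = 3.710.
P(|x| < d) = ∫_{−d}^{d} κ e^{−2κ|x|} dx = 1 − e^{−2κd} = 1 − e^{−2.961} = 0.9482.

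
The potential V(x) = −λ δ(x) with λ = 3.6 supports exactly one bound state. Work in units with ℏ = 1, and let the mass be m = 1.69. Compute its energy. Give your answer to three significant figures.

E = -11.0

The bound state is ψ(x) = √κ e^{−κ|x|}. The derivative jump ψ'(0⁺) − ψ'(0⁻) = −(2mλ/ℏ²)ψ(0) fixes κ = mλ/ℏ² = 6.084.
Then E = −ℏ²κ²/(2m) = −mλ²/(2ℏ²) = -10.95.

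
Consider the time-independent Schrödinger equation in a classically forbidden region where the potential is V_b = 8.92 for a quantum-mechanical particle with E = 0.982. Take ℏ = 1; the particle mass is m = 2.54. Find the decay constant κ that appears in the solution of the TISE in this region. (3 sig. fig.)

Since E < V_b the TISE in this region is ψ'' = κ²ψ with κ = √(2m(V_b − E))/ℏ.
κ = √(2 × 2.54 × 7.938) = 6.350.

κ = 6.35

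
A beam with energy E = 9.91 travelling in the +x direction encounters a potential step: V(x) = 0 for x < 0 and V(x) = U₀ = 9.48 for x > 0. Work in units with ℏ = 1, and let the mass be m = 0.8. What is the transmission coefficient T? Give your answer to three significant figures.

T = 0.571

The wavenumbers are k₁ = √(2mE)/ℏ = 3.982 on the left and k₂ = √(2m(E − U₀))/ℏ = 0.8295 on the right.
Matching ψ and ψ′ at x = 0 gives r = (k₁ − k₂)/(k₁ + k₂), so R = r² = 0.4293 and T = 1 − R = 0.5707.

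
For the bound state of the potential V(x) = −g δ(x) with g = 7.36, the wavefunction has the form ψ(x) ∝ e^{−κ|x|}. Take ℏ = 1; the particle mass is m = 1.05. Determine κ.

κ = 7.73

Integrating the TISE across x = 0 gives the cusp condition ψ'(0⁺) − ψ'(0⁻) = −(2mg/ℏ²)ψ(0).
With ψ ∝ e^{−κ|x|} this yields −2κ = −2mg/ℏ², so κ = mg/ℏ² = 7.728.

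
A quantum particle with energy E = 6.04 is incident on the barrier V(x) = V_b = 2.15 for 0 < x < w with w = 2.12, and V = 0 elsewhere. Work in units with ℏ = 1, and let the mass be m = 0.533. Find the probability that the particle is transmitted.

Above the barrier the interior wavenumber is k₂ = √(2m(E − V_b))/ℏ = 2.036, giving phase k₂w = 4.317.
Matching at both interfaces gives T⁻¹ = 1 + V_b² sin²(k₂w) / [4E(E − V_b)] = 1.042, hence T = 0.960.

T = 0.960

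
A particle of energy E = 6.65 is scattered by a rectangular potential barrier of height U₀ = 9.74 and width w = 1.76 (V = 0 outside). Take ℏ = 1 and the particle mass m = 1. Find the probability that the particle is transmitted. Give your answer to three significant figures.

E < U₀: inside the barrier ψ ∝ e^{±κx} with κ = √(2m(U₀ − E))/ℏ = 2.486.
κw = 4.375, sinh(κw) = 39.73.
The exact tunnelling result is T⁻¹ = 1 + U₀² sinh²(κw) / [4E(U₀ − E)] = 1822, so T = 0.000549.

T = 0.000549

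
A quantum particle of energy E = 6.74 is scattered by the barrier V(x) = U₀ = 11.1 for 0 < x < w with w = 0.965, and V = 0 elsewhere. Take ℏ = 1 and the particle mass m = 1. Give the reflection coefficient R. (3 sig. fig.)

R = 0.987

E < U₀: inside the barrier ψ ∝ e^{±κx} with κ = √(2m(U₀ − E))/ℏ = 2.953.
κw = 2.850, sinh(κw) = 8.612.
The exact tunnelling result is T⁻¹ = 1 + U₀² sinh²(κw) / [4E(U₀ − E)] = 78.73, so T = 0.0127.
R = 1 − T = 0.987.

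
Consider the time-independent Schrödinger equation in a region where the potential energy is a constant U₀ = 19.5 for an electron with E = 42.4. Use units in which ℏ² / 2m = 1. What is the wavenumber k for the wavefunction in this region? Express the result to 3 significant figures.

k = 4.79

With E > U₀ the solution is oscillatory, ψ ∝ e^{±ikx} with k = √(2m(E − U₀))/ℏ.
k = √(2 × 0.5 × 22.9) = 4.785.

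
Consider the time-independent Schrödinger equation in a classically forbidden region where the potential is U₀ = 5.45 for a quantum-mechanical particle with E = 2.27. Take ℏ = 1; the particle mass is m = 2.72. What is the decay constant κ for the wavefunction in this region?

κ = 4.16

Since E < U₀ the TISE in this region is ψ'' = κ²ψ with κ = √(2m(U₀ − E))/ℏ.
κ = √(2 × 2.72 × 3.18) = 4.159.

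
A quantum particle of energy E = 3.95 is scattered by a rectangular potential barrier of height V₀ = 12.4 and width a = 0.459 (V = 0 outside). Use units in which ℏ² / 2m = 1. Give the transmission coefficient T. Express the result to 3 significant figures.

E < V₀: inside the barrier ψ ∝ e^{±κx} with κ = √(2m(V₀ − E))/ℏ = 2.907.
κa = 1.334, sinh(κa) = 1.767.
Matching ψ, ψ′ at both faces gives T = [1 + V₀² sinh²(κa) / (4E(V₀ − E))]⁻¹ = 1/4.596 = 0.218.

T = 0.218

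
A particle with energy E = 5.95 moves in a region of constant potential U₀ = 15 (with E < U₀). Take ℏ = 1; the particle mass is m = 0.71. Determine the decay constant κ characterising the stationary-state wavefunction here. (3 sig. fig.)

Since E < U₀ the TISE in this region is ψ'' = κ²ψ with κ = √(2m(U₀ − E))/ℏ.
κ = √(2 × 0.71 × 9.05) = 3.585.

κ = 3.58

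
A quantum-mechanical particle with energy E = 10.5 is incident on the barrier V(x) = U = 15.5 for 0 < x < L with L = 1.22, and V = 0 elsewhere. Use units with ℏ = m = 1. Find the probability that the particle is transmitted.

T = 0.00156

E < U: inside the barrier ψ ∝ e^{±κx} with κ = √(2m(U − E))/ℏ = 3.162.
κL = 3.858, sinh(κL) = 23.67.
Matching ψ, ψ′ at both faces gives T = [1 + U² sinh²(κL) / (4E(U − E))]⁻¹ = 1/642.2 = 0.00156.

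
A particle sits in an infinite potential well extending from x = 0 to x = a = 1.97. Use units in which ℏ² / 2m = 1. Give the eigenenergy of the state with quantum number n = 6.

The infinite-well eigenfunctions ψ_n = √(2/a) sin(nπx/a) vanish at both walls, giving E_n = n²π²ℏ²/(2ma²).
E_6 = 6² × π² / (2 × 0.5 × 1.97²) = 91.55.

E = 91.6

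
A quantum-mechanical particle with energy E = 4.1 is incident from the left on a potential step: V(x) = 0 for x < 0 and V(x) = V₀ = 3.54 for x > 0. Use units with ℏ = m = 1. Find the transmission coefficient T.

The wavenumbers are k₁ = √(2mE)/ℏ = 2.864 on the left and k₂ = √(2m(E − V₀))/ℏ = 1.058 on the right.
Matching ψ and ψ′ at x = 0 gives r = (k₁ − k₂)/(k₁ + k₂), so R = r² = 0.2119 and T = 1 − R = 0.7881.

T = 0.788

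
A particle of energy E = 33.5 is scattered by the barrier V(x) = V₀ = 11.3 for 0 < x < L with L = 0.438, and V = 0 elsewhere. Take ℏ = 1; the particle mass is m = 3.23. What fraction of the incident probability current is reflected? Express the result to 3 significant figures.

R = 0.0309

Above the barrier the interior wavenumber is k₂ = √(2m(E − V₀))/ℏ = 11.98, giving phase k₂L = 5.245.
T = [1 + V₀² sin²(k₂L) / (4E(E − V₀))]⁻¹ = 1/1.032 = 0.969.
R = 1 − T = 0.0309.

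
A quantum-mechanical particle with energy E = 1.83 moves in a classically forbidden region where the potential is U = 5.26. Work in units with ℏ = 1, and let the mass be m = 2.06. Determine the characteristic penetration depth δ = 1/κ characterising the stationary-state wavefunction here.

δ = 0.266

Since E < U the TISE in this region is ψ'' = κ²ψ with κ = √(2m(U − E))/ℏ.
κ = √(2 × 2.06 × 3.43) = 3.759. The penetration depth is δ = 1/κ = 0.266.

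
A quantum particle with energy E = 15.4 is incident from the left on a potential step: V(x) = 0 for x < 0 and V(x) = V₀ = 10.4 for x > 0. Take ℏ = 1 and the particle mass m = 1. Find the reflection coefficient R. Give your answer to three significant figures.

On each side the TISE gives plane waves with k = √(2m(E − V))/ℏ: k₁ = √(2·1·15.4) = 5.550, k₂ = √(2·1·5) = 3.162.
Continuity of ψ and ψ′ at the step yields the reflection amplitude r = (k₁ − k₂)/(k₁ + k₂) = 0.2740; thus R = |r|² = 0.07510, T = 0.9249.

R = 0.0751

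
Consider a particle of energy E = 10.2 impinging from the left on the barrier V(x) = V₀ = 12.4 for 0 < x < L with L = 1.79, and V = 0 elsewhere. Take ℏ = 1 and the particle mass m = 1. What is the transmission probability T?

T = 0.00128

Since E < V₀ the interior solution is evanescent with decay constant κ = √(2m(V₀ − E))/ℏ = 2.098.
κL = 3.755, sinh(κL) = 21.35.
Matching ψ, ψ′ at both faces gives T = [1 + V₀² sinh²(κL) / (4E(V₀ − E))]⁻¹ = 1/781.8 = 0.00128.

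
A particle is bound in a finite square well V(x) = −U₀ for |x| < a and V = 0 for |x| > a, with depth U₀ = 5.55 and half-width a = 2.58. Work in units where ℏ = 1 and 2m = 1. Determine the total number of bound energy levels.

The dimensionless depth is z₀ = a√(2mU₀)/ℏ = 2.58 × √(5.550) = 6.078.
A new bound state (alternating even/odd) appears each time z₀ passes a multiple of π/2, so N = ⌊2z₀/π⌋ + 1 = ⌊3.869⌋ + 1 = 4.

N = 4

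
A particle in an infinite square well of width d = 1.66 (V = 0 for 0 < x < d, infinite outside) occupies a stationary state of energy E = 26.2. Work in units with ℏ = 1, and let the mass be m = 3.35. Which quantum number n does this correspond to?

From E_n = n²π²ℏ²/(2md²) invert to n = √(2md²E)/(πℏ).
n = (1.66/π) × √(2 × 3.35 × 26.2) = 7.001 → n = 7.

n = 7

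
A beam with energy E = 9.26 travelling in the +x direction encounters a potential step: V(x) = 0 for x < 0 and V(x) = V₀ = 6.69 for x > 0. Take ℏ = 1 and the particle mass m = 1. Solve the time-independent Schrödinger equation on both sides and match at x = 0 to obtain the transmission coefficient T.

T = 0.904

The wavenumbers are k₁ = √(2mE)/ℏ = 4.303 on the left and k₂ = √(2m(E − V₀))/ℏ = 2.267 on the right.
Matching ψ and ψ′ at x = 0 gives r = (k₁ − k₂)/(k₁ + k₂), so R = r² = 0.09605 and T = 1 − R = 0.9040.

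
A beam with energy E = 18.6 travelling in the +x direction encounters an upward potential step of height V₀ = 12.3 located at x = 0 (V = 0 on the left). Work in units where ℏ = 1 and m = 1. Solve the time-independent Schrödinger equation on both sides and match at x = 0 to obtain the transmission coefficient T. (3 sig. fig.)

T = 0.930

On each side the TISE gives plane waves with k = √(2m(E − V))/ℏ: k₁ = √(2·1·18.6) = 6.099, k₂ = √(2·1·6.3) = 3.550.
Continuity of ψ and ψ′ at the step yields the reflection amplitude r = (k₁ − k₂)/(k₁ + k₂) = 0.2642; thus R = |r|² = 0.06982, T = 0.9302.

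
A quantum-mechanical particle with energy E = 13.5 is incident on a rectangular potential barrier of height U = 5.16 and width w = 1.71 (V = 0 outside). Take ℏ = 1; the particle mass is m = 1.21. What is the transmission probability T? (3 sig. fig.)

T = 0.946

Above the barrier the interior wavenumber is k₂ = √(2m(E − U))/ℏ = 4.493, giving phase k₂w = 7.682.
Matching at both interfaces gives T⁻¹ = 1 + U² sin²(k₂w) / [4E(E − U)] = 1.057, hence T = 0.946.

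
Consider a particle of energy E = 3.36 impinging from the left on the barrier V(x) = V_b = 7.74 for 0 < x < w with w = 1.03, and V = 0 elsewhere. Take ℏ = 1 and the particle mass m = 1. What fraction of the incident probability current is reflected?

R = 0.991

Since E < V_b the interior solution is evanescent with decay constant κ = √(2m(V_b − E))/ℏ = 2.960.
κw = 3.049, sinh(κw) = 10.52.
Matching ψ, ψ′ at both faces gives T = [1 + V_b² sinh²(κw) / (4E(V_b − E))]⁻¹ = 1/113.6 = 0.00880.
R = 1 − T = 0.991.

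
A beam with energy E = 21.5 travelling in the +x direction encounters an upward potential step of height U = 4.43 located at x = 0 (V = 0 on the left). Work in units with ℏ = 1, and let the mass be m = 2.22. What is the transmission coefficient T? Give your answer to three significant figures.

The wavenumbers are k₁ = √(2mE)/ℏ = 9.770 on the left and k₂ = √(2m(E − U))/ℏ = 8.706 on the right.
Matching ψ and ψ′ at x = 0 gives r = (k₁ − k₂)/(k₁ + k₂), so R = r² = 0.003320 and T = 1 − R = 0.9967.

T = 0.997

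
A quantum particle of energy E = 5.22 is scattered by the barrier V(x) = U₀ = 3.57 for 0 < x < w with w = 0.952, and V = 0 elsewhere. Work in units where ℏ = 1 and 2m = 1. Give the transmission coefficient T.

T = 0.754

E > U₀: inside the barrier k₂ = √(2m(E − U₀))/ℏ = 1.285, k₂w = 1.223.
T = [1 + U₀² sin²(k₂w) / (4E(E − U₀))]⁻¹ = 1/1.327 = 0.754.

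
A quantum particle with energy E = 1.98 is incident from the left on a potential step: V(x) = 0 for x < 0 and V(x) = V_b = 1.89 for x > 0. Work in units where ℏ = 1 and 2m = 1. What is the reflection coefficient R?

The wavenumbers are k₁ = √(2mE)/ℏ = 1.407 on the left and k₂ = √(2m(E − V_b))/ℏ = 0.3000 on the right.
Matching ψ and ψ′ at x = 0 gives r = (k₁ − k₂)/(k₁ + k₂), so R = r² = 0.4206 and T = 1 − R = 0.5794.

R = 0.421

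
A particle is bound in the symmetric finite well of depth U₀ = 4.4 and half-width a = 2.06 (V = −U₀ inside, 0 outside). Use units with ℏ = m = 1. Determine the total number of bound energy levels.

The dimensionless depth is z₀ = a√(2mU₀)/ℏ = 2.06 × √(8.800) = 6.111.
The even/odd transcendental equations gain one root per π/2 in z₀, giving N = 1 + ⌊2z₀/π⌋ = 1 + ⌊3.890⌋ = 4.

N = 4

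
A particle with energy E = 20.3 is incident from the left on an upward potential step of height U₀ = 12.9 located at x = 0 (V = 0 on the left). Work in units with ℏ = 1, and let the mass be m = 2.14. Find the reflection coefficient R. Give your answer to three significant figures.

The wavenumbers are k₁ = √(2mE)/ℏ = 9.321 on the left and k₂ = √(2m(E − U₀))/ℏ = 5.628 on the right.
Matching ψ and ψ′ at x = 0 gives r = (k₁ − k₂)/(k₁ + k₂), so R = r² = 0.06104 and T = 1 − R = 0.9390.

R = 0.0610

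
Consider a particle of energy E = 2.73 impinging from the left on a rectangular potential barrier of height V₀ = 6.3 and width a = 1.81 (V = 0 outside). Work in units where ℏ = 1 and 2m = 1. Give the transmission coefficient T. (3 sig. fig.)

Since E < V₀ the interior solution is evanescent with decay constant κ = √(2m(V₀ − E))/ℏ = 1.889.
κa = 3.420, sinh(κa) = 15.27.
Matching ψ, ψ′ at both faces gives T = [1 + V₀² sinh²(κa) / (4E(V₀ − E))]⁻¹ = 1/238.3 = 0.00420.

T = 0.00420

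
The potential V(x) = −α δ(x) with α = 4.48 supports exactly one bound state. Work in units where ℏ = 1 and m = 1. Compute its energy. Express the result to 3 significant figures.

For x ≠ 0 the bound state is ψ ∝ e^{−κ|x|}; integrating the TISE across the delta gives the cusp condition 2κ = 2mα/ℏ², so κ = 4.480.
Then E = −ℏ²κ²/(2m) = −mα²/(2ℏ²) = -10.04.

E = -10.0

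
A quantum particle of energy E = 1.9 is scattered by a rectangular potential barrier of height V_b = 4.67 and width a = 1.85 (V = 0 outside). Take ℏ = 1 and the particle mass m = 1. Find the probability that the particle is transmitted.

T = 0.000637

E < V_b: inside the barrier ψ ∝ e^{±κx} with κ = √(2m(V_b − E))/ℏ = 2.354.
κa = 4.354, sinh(κa) = 38.90.
The exact tunnelling result is T⁻¹ = 1 + V_b² sinh²(κa) / [4E(V_b − E)] = 1569, so T = 0.000637.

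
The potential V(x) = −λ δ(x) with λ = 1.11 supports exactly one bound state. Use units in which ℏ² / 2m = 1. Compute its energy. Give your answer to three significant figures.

E = -0.308

For x ≠ 0 the bound state is ψ ∝ e^{−κ|x|}; integrating the TISE across the delta gives the cusp condition 2κ = 2mλ/ℏ², so κ = 0.5550.
Then E = −ℏ²κ²/(2m) = −mλ²/(2ℏ²) = -0.3080.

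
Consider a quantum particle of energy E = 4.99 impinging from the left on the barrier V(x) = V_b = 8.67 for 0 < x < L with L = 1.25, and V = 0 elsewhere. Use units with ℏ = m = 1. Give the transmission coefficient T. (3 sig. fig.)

T = 0.00442

E < V_b: inside the barrier ψ ∝ e^{±κx} with κ = √(2m(V_b − E))/ℏ = 2.713.
κL = 3.391, sinh(κL) = 14.83.
Matching ψ, ψ′ at both faces gives T = [1 + V_b² sinh²(κL) / (4E(V_b − E))]⁻¹ = 1/226.2 = 0.00442.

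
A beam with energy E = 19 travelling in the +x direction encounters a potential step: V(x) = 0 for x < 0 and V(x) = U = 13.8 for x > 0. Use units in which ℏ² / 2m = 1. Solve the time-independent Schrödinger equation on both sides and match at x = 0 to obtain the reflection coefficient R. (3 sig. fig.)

R = 0.0980

The wavenumbers are k₁ = √(2mE)/ℏ = 4.359 on the left and k₂ = √(2m(E − U))/ℏ = 2.280 on the right.
Matching ψ and ψ′ at x = 0 gives r = (k₁ − k₂)/(k₁ + k₂), so R = r² = 0.09801 and T = 1 − R = 0.9020.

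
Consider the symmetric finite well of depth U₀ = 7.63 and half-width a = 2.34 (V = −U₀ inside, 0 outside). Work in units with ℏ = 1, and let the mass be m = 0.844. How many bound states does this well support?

Define the well-strength parameter z₀ = (a/ℏ)√(2mU₀) = 2.34 × √(2·0.844·7.63) = 8.398.
The even/odd transcendental equations gain one root per π/2 in z₀, giving N = 1 + ⌊2z₀/π⌋ = 1 + ⌊5.346⌋ = 6.

N = 6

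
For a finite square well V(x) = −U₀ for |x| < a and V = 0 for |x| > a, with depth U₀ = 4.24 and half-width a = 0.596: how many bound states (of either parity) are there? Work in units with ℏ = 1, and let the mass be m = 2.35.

Define the well-strength parameter z₀ = (a/ℏ)√(2mU₀) = 0.596 × √(2·2.35·4.24) = 2.661.
A new bound state (alternating even/odd) appears each time z₀ passes a multiple of π/2, so N = ⌊2z₀/π⌋ + 1 = ⌊1.694⌋ + 1 = 2.

N = 2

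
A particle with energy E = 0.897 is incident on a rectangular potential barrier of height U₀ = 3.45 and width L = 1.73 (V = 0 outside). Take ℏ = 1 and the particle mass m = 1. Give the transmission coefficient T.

T = 0.00124

Since E < U₀ the interior solution is evanescent with decay constant κ = √(2m(U₀ − E))/ℏ = 2.260.
κL = 3.909, sinh(κL) = 24.92.
The exact tunnelling result is T⁻¹ = 1 + U₀² sinh²(κL) / [4E(U₀ − E)] = 807.9, so T = 0.00124.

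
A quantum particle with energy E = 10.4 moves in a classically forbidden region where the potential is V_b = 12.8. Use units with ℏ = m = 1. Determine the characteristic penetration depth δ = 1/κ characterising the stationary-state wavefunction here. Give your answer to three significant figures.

Since E < V_b the TISE in this region is ψ'' = κ²ψ with κ = √(2m(V_b − E))/ℏ.
κ = √(2 × 1 × 2.4) = 2.191. The penetration depth is δ = 1/κ = 0.456.

δ = 0.456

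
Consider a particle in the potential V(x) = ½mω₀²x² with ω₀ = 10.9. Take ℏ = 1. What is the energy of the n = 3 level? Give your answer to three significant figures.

The oscillator eigenvalues are E_n = ℏω₀(n + ½), so E_3 = 10.9 × 3.5 = 38.15.

E = 38.2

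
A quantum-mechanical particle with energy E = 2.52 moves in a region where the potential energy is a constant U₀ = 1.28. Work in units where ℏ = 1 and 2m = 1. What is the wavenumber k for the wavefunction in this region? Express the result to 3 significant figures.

k = 1.11

With E > U₀ the solution is oscillatory, ψ ∝ e^{±ikx} with k = √(2m(E − U₀))/ℏ.
k = √(2 × 0.5 × 1.24) = 1.114.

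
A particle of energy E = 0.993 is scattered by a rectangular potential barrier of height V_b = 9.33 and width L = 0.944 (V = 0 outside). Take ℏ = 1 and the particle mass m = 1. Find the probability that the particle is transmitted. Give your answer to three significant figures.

E < V_b: inside the barrier ψ ∝ e^{±κx} with κ = √(2m(V_b − E))/ℏ = 4.083.
κL = 3.855, sinh(κL) = 23.60.
The exact tunnelling result is T⁻¹ = 1 + V_b² sinh²(κL) / [4E(V_b − E)] = 1465, so T = 0.000683.

T = 0.000683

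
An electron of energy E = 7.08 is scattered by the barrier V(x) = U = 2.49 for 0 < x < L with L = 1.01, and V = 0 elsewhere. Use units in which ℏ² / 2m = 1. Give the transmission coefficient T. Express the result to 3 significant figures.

T = 0.968

E > U: inside the barrier k₂ = √(2m(E − U))/ℏ = 2.142, k₂L = 2.164.
Matching at both interfaces gives T⁻¹ = 1 + U² sin²(k₂L) / [4E(E − U)] = 1.033, hence T = 0.968.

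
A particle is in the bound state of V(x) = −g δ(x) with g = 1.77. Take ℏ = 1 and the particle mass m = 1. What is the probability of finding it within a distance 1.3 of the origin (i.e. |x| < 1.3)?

P = 0.990

The normalised bound state is ψ = √κ e^{−κ|x|} with κ = mg/ℏ² = 1.770.
P(|x| < d) = ∫_{−d}^{d} κ e^{−2κ|x|} dx = 1 − e^{−2κd} = 1 − e^{−4.602} = 0.9900.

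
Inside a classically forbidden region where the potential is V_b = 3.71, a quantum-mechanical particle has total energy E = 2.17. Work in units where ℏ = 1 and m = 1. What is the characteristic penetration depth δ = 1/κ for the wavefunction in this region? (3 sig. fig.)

δ = 0.570

Since E < V_b the TISE in this region is ψ'' = κ²ψ with κ = √(2m(V_b − E))/ℏ.
κ = √(2 × 1 × 1.54) = 1.755. The penetration depth is δ = 1/κ = 0.570.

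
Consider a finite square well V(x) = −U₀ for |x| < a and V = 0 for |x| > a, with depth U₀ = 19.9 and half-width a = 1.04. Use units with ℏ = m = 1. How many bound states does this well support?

The dimensionless depth is z₀ = a√(2mU₀)/ℏ = 1.04 × √(39.80) = 6.561.
A new bound state (alternating even/odd) appears each time z₀ passes a multiple of π/2, so N = ⌊2z₀/π⌋ + 1 = ⌊4.177⌋ + 1 = 5.

N = 5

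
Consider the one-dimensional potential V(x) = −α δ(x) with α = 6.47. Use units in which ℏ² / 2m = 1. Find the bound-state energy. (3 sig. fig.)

E = -10.5

The bound state is ψ(x) = √κ e^{−κ|x|}. The derivative jump ψ'(0⁺) − ψ'(0⁻) = −(2mα/ℏ²)ψ(0) fixes κ = mα/ℏ² = 3.235.
Then E = −ℏ²κ²/(2m) = −mα²/(2ℏ²) = -10.47.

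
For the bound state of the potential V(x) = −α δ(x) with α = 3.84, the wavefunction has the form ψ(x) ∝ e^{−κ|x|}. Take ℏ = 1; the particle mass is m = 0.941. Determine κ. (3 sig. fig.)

Integrating the TISE across x = 0 gives the cusp condition ψ'(0⁺) − ψ'(0⁻) = −(2mα/ℏ²)ψ(0).
With ψ ∝ e^{−κ|x|} this yields −2κ = −2mα/ℏ², so κ = mα/ℏ² = 3.613.

κ = 3.61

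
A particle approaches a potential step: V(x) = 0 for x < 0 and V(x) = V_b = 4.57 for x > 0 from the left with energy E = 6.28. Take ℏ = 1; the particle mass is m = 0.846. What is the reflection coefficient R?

R = 0.0987

The wavenumbers are k₁ = √(2mE)/ℏ = 3.260 on the left and k₂ = √(2m(E − V_b))/ℏ = 1.701 on the right.
Matching ψ and ψ′ at x = 0 gives r = (k₁ − k₂)/(k₁ + k₂), so R = r² = 0.09873 and T = 1 − R = 0.9013.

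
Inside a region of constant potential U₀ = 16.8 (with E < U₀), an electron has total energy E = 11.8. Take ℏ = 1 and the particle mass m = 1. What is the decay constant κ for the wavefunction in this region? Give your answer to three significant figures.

Since E < U₀ the TISE in this region is ψ'' = κ²ψ with κ = √(2m(U₀ − E))/ℏ.
κ = √(2 × 1 × 5) = 3.162.

κ = 3.16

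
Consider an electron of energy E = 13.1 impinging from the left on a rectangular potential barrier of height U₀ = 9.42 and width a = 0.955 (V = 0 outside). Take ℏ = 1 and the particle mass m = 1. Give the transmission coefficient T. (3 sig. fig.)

Above the barrier the interior wavenumber is k₂ = √(2m(E − U₀))/ℏ = 2.713, giving phase k₂a = 2.591.
T = [1 + U₀² sin²(k₂a) / (4E(E − U₀))]⁻¹ = 1/1.126 = 0.888.

T = 0.888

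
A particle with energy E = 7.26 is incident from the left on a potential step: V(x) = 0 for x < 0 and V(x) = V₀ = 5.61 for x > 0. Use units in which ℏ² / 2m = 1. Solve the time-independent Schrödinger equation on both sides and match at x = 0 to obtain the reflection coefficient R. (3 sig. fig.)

R = 0.126

The wavenumbers are k₁ = √(2mE)/ℏ = 2.694 on the left and k₂ = √(2m(E − V₀))/ℏ = 1.285 on the right.
Continuity of ψ and ψ′ at the step yields the reflection amplitude r = (k₁ − k₂)/(k₁ + k₂) = 0.3543; thus R = |r|² = 0.1256, T = 0.8744.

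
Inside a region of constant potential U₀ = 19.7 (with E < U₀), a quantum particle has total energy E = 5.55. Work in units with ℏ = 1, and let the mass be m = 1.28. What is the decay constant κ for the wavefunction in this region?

Since E < U₀ the TISE in this region is ψ'' = κ²ψ with κ = √(2m(U₀ − E))/ℏ.
κ = √(2 × 1.28 × 14.15) = 6.019.

κ = 6.02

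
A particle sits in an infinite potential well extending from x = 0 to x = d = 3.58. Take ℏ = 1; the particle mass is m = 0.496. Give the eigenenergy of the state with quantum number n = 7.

E = 38.0

The infinite-well eigenfunctions ψ_n = √(2/d) sin(nπx/d) vanish at both walls, giving E_n = n²π²ℏ²/(2md²).
E_7 = 7² × π² / (2 × 0.496 × 3.58²) = 38.04.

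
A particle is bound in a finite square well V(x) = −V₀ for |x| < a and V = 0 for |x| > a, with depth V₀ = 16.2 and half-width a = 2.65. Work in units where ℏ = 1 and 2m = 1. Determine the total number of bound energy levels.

N = 7

Define the well-strength parameter z₀ = (a/ℏ)√(2mV₀) = 2.65 × √(2·0.5·16.2) = 10.67.
A new bound state (alternating even/odd) appears each time z₀ passes a multiple of π/2, so N = ⌊2z₀/π⌋ + 1 = ⌊6.790⌋ + 1 = 7.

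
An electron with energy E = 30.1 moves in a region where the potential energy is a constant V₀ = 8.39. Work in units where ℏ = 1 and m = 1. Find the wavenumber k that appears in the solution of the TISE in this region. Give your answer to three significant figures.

k = 6.59

With E > V₀ the solution is oscillatory, ψ ∝ e^{±ikx} with k = √(2m(E − V₀))/ℏ.
k = √(2 × 1 × 21.71) = 6.589.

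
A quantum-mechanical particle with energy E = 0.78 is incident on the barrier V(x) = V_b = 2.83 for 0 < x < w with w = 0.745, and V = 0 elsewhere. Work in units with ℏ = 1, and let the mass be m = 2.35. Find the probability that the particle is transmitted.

T = 0.0310

E < V_b: inside the barrier ψ ∝ e^{±κx} with κ = √(2m(V_b − E))/ℏ = 3.104.
κw = 2.313, sinh(κw) = 5.000.
The exact tunnelling result is T⁻¹ = 1 + V_b² sinh²(κw) / [4E(V_b − E)] = 32.31, so T = 0.0310.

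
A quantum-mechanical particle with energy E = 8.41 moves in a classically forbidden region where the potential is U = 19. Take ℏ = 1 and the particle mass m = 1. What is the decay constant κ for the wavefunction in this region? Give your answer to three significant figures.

Since E < U the TISE in this region is ψ'' = κ²ψ with κ = √(2m(U − E))/ℏ.
κ = √(2 × 1 × 10.59) = 4.602.

κ = 4.60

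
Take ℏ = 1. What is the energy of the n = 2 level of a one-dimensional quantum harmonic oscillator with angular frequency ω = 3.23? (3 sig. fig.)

The oscillator eigenvalues are E_n = ℏω(n + ½), so E_2 = 3.23 × 2.5 = 8.075.

E = 8.08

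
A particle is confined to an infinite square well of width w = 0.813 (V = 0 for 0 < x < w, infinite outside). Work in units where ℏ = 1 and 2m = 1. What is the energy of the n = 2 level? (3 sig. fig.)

The infinite-well eigenfunctions ψ_n = √(2/w) sin(nπx/w) vanish at both walls, giving E_n = n²π²ℏ²/(2mw²).
E_2 = 2² × π² / (2 × 0.5 × 0.813²) = 59.73.

E = 59.7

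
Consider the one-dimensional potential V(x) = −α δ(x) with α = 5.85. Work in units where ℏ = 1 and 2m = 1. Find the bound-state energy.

The bound state is ψ(x) = √κ e^{−κ|x|}. The derivative jump ψ'(0⁺) − ψ'(0⁻) = −(2mα/ℏ²)ψ(0) fixes κ = mα/ℏ² = 2.925.
Then E = −ℏ²κ²/(2m) = −mα²/(2ℏ²) = -8.556.

E = -8.56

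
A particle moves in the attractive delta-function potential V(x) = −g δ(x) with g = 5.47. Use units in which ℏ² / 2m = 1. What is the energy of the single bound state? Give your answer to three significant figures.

The bound state is ψ(x) = √κ e^{−κ|x|}. The derivative jump ψ'(0⁺) − ψ'(0⁻) = −(2mg/ℏ²)ψ(0) fixes κ = mg/ℏ² = 2.735.
Then E = −ℏ²κ²/(2m) = −mg²/(2ℏ²) = -7.480.

E = -7.48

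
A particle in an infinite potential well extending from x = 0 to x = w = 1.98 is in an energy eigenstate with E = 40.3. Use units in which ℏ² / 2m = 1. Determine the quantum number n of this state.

From E_n = n²π²ℏ²/(2mw²) invert to n = √(2mw²E)/(πℏ).
n = (1.98/π) × √(2 × 0.5 × 40.3) = 4.001 → n = 4.

n = 4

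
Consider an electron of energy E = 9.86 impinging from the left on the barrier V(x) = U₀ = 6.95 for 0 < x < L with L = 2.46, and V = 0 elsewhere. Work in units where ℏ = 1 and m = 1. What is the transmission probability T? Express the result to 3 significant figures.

T = 0.953

E > U₀: inside the barrier k₂ = √(2m(E − U₀))/ℏ = 2.412, k₂L = 5.935.
T = [1 + U₀² sin²(k₂L) / (4E(E − U₀))]⁻¹ = 1/1.049 = 0.953.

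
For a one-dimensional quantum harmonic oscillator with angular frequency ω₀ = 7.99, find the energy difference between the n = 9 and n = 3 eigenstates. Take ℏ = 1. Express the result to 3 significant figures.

E_n = ℏω₀(n + ½), so ΔE = (9 − 3) ℏω₀ = 6 × 7.99 = 47.94.

ΔE = 47.9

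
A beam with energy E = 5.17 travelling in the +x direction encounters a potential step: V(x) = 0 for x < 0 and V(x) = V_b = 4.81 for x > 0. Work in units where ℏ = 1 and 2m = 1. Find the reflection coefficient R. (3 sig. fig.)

R = 0.339

The wavenumbers are k₁ = √(2mE)/ℏ = 2.274 on the left and k₂ = √(2m(E − V_b))/ℏ = 0.6000 on the right.
Matching ψ and ψ′ at x = 0 gives r = (k₁ − k₂)/(k₁ + k₂), so R = r² = 0.3392 and T = 1 − R = 0.6608.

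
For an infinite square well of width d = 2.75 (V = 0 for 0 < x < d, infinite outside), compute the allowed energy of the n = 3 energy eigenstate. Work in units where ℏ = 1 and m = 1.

Requiring ψ(0) = ψ(d) = 0 quantises k = nπ/d, hence E_n = ℏ²k²/2m = n²π²ℏ²/(2md²).
E_3 = 3² × π² / (2 × 1 × 2.75²) = 5.873.

E = 5.87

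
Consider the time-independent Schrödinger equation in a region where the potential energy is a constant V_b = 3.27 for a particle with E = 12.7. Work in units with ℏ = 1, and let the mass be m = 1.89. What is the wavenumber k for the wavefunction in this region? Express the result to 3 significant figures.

k = 5.97

With E > V_b the solution is oscillatory, ψ ∝ e^{±ikx} with k = √(2m(E − V_b))/ℏ.
k = √(2 × 1.89 × 9.43) = 5.970.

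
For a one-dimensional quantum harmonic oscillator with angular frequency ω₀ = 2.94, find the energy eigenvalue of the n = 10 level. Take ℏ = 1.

Using E_n = (n + ½)ℏω₀: E_10 = 10.5 × 2.94 = 30.87.

E = 30.9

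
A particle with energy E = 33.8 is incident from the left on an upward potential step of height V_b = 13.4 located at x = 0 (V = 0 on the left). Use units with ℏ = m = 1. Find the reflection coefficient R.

R = 0.0158

On each side the TISE gives plane waves with k = √(2m(E − V))/ℏ: k₁ = √(2·1·33.8) = 8.222, k₂ = √(2·1·20.4) = 6.387.
Continuity of ψ and ψ′ at the step yields the reflection amplitude r = (k₁ − k₂)/(k₁ + k₂) = 0.1256; thus R = |r|² = 0.01577, T = 0.9842.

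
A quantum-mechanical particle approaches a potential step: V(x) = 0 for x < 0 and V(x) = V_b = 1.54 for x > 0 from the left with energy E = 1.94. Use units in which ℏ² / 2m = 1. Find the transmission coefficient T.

On each side the TISE gives plane waves with k = √(2m(E − V))/ℏ: k₁ = √(2·½·1.94) = 1.393, k₂ = √(2·½·0.4) = 0.6325.
Matching ψ and ψ′ at x = 0 gives r = (k₁ − k₂)/(k₁ + k₂), so R = r² = 0.1410 and T = 1 − R = 0.8590.

T = 0.859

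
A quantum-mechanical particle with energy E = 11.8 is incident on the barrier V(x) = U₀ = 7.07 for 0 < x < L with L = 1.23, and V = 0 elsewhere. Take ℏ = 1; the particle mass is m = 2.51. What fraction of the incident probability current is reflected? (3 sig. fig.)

E > U₀: inside the barrier k₂ = √(2m(E − U₀))/ℏ = 4.873, k₂L = 5.994.
T = [1 + U₀² sin²(k₂L) / (4E(E − U₀))]⁻¹ = 1/1.018 = 0.982.
R = 1 − T = 0.0179.

R = 0.0179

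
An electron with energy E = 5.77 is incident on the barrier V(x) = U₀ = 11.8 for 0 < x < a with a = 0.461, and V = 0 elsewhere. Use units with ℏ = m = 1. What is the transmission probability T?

T = 0.150

Since E < U₀ the interior solution is evanescent with decay constant κ = √(2m(U₀ − E))/ℏ = 3.473.
κa = 1.601, sinh(κa) = 2.378.
Matching ψ, ψ′ at both faces gives T = [1 + U₀² sinh²(κa) / (4E(U₀ − E))]⁻¹ = 1/6.658 = 0.150.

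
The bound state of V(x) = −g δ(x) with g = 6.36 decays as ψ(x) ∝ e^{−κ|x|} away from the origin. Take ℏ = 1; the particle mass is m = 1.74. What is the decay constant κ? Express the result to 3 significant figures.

κ = 11.1

Integrating the TISE across x = 0 gives the cusp condition ψ'(0⁺) − ψ'(0⁻) = −(2mg/ℏ²)ψ(0).
With ψ ∝ e^{−κ|x|} this yields −2κ = −2mg/ℏ², so κ = mg/ℏ² = 11.07.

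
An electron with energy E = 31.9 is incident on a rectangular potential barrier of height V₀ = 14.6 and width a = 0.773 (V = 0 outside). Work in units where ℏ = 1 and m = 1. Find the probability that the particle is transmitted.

T = 0.914

Above the barrier the interior wavenumber is k₂ = √(2m(E − V₀))/ℏ = 5.882, giving phase k₂a = 4.547.
Matching at both interfaces gives T⁻¹ = 1 + V₀² sin²(k₂a) / [4E(E − V₀)] = 1.094, hence T = 0.914.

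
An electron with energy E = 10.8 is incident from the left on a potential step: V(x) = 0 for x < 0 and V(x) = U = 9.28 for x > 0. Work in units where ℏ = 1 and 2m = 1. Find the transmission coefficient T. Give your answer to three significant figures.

T = 0.794

On each side the TISE gives plane waves with k = √(2m(E − V))/ℏ: k₁ = √(2·½·10.8) = 3.286, k₂ = √(2·½·1.52) = 1.233.
Matching ψ and ψ′ at x = 0 gives r = (k₁ − k₂)/(k₁ + k₂), so R = r² = 0.2065 and T = 1 − R = 0.7935.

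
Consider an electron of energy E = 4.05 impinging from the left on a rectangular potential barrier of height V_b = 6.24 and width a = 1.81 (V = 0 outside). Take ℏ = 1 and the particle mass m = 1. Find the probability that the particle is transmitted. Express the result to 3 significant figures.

E < V_b: inside the barrier ψ ∝ e^{±κx} with κ = √(2m(V_b − E))/ℏ = 2.093.
κa = 3.788, sinh(κa) = 22.07.
Matching ψ, ψ′ at both faces gives T = [1 + V_b² sinh²(κa) / (4E(V_b − E))]⁻¹ = 1/535.8 = 0.00187.

T = 0.00187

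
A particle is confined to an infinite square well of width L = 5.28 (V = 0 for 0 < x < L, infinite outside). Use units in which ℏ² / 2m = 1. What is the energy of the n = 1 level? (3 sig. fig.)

E = 0.354

Requiring ψ(0) = ψ(L) = 0 quantises k = nπ/L, hence E_n = ℏ²k²/2m = n²π²ℏ²/(2mL²).
E_1 = 1² × π² / (2 × 0.5 × 5.28²) = 0.3540.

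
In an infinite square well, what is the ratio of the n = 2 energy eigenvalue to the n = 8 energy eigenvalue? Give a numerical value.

0.0625

Since E_n ∝ n², the ratio is (2/8)² = 0.0625.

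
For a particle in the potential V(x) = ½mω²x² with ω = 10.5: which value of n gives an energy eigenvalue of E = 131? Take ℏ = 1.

n = 12

E_n = ℏω(n + ½) ⇒ n = E/(ℏω) − ½ = 131/10.5 − 0.5 = 11.976 → n = 12.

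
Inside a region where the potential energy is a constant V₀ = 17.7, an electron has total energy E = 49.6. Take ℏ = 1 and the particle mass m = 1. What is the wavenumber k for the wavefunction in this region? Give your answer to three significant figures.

k = 7.99

With E > V₀ the solution is oscillatory, ψ ∝ e^{±ikx} with k = √(2m(E − V₀))/ℏ.
k = √(2 × 1 × 31.9) = 7.987.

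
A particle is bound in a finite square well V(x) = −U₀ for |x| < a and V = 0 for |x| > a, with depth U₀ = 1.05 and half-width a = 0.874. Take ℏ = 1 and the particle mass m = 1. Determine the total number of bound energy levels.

Define the well-strength parameter z₀ = (a/ℏ)√(2mU₀) = 0.874 × √(2·1·1.05) = 1.267.
A new bound state (alternating even/odd) appears each time z₀ passes a multiple of π/2, so N = ⌊2z₀/π⌋ + 1 = ⌊0.8063⌋ + 1 = 1.

N = 1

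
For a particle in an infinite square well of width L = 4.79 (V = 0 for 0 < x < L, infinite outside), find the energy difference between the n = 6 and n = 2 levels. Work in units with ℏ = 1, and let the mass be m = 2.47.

E_n = n²π²ℏ²/(2mL²), so ΔE = (6² − 2²) π²ℏ²/(2mL²).
ΔE = 32 × π² / (2 × 2.47 × 4.79²) = 2.786.

ΔE = 2.79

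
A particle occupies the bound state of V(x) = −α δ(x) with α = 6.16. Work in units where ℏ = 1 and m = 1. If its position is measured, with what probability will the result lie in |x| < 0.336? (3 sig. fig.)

The normalised bound state is ψ = √κ e^{−κ|x|} with κ = mα/ℏ² = 6.160.
P(|x| < d) = ∫_{−d}^{d} κ e^{−2κ|x|} dx = 1 − e^{−2κd} = 1 − e^{−4.140} = 0.9841.

P = 0.984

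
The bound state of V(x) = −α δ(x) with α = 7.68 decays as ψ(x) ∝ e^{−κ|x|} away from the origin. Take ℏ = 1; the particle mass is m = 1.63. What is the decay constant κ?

Integrate −(ℏ²/2m)ψ'' − αδ(x)ψ = Eψ from −ε to +ε: the ψ'' term gives ψ'(0⁺) − ψ'(0⁻) and the δ term gives −(2mα/ℏ²)ψ(0).
With ψ ∝ e^{−κ|x|} this yields −2κ = −2mα/ℏ², so κ = mα/ℏ² = 12.52.

κ = 12.5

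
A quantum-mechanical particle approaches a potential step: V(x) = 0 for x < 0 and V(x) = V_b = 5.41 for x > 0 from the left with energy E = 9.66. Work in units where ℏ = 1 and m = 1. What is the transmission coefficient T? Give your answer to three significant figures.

The wavenumbers are k₁ = √(2mE)/ℏ = 4.395 on the left and k₂ = √(2m(E − V_b))/ℏ = 2.915 on the right.
Continuity of ψ and ψ′ at the step yields the reflection amplitude r = (k₁ − k₂)/(k₁ + k₂) = 0.2024; thus R = |r|² = 0.04098, T = 0.9590.

T = 0.959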